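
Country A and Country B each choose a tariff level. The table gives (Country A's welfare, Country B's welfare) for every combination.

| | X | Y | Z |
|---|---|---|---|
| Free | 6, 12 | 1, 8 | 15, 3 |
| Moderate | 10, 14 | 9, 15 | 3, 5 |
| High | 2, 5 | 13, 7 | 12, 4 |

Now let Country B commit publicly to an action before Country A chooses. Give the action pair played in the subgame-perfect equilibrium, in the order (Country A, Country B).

(Moderate, X)

Backward induction with Country B moving first.
- X: Country A compares 6, 10, 2 and picks Moderate; Country B would get 14.
- Y: Country A compares 1, 9, 13 and picks High; Country B would get 7.
- Z: Country A compares 15, 3, 12 and picks Free; Country B would get 3.
Maximizing over 14, 7, 3, Country B chooses X. Subgame-perfect outcome: (Moderate, X) with payoffs (10, 14).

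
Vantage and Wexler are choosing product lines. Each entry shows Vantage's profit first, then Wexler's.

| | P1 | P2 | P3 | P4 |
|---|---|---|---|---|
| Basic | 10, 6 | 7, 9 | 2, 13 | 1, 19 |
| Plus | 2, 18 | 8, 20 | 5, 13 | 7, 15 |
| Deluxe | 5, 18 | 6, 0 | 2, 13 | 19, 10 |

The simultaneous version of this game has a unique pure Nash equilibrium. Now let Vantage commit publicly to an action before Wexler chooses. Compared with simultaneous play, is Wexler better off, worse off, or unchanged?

unchanged

Solve by backward induction (Vantage leads).
- Basic: BR = P4, leader payoff 1.
- Plus: BR = P2, leader payoff 8.
- Deluxe: BR = P1, leader payoff 5.
Among 1, 8, 5, the best is 8 at Plus. Subgame-perfect outcome: (Plus, P2) with payoffs (8, 20).
For the simultaneous game, intersect best replies.
Vantage's best replies: P1→Basic; P2→Plus; P3→Plus; P4→Deluxe.
Wexler's best replies: Basic→P4; Plus→P2; Deluxe→P1.
The unique mutual best reply is (Plus, P2), giving (8, 20).
Wexler earns 20 sequentially versus 20 at the Nash outcome: unchanged.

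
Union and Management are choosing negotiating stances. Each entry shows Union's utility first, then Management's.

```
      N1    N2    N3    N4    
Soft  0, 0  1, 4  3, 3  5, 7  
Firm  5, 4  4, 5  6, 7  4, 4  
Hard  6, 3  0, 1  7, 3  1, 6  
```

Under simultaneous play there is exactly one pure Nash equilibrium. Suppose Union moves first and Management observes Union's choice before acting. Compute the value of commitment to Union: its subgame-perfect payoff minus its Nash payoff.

Work backward from Management's decision.
- Soft: Management compares 0, 4, 3, 7 and picks N4; Union would get 5.
- Firm: Management compares 4, 5, 7, 4 and picks N3; Union would get 6.
- Hard: Management compares 3, 1, 3, 6 and picks N4; Union would get 1.
Among 5, 6, 1, the best is 6 at Firm. Subgame-perfect outcome: (Firm, N3) with payoffs (6, 7).
Now find the simultaneous Nash equilibrium.
Union's best replies: N1→Hard; N2→Firm; N3→Hard; N4→Soft.
Management's best replies: Soft→N4; Firm→N3; Hard→N4.
The unique mutual best reply is (Soft, N4), giving (5, 7).
Union's commitment gain: 6 − 5 = 1.

1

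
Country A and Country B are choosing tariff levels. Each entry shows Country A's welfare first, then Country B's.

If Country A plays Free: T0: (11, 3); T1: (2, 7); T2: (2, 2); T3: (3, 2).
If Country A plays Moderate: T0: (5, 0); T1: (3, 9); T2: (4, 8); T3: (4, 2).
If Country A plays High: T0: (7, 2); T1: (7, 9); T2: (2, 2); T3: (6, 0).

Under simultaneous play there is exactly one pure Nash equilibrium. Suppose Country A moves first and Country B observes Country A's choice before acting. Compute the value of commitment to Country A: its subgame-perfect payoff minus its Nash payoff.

0

Backward induction with Country A moving first.
- Free: BR = T1, leader payoff 2.
- Moderate: BR = T1, leader payoff 3.
- High: BR = T1, leader payoff 7.
Country A's induced payoffs are 2, 3, 7, so Country A commits to High. Subgame-perfect outcome: (High, T1) with payoffs (7, 9).
For the simultaneous game, intersect best replies.
Country A's best replies: T0→Free; T1→High; T2→Moderate; T3→High.
Country B's best replies: Free→T1; Moderate→T1; High→T1.
The unique mutual best reply is (High, T1), giving (7, 9).
Country A's commitment gain: 7 − 7 = 0.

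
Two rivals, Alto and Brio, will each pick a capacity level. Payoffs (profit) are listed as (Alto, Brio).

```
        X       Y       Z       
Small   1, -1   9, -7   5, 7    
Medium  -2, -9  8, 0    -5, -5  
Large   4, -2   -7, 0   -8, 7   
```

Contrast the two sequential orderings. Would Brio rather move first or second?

If Alto leads: Brio's best replies are Small→Z, Medium→Y, Large→Z; Alto's induced payoffs 5, 8, -8; outcome (Medium, Y), payoffs (8, 0).
If Brio leads: Alto's best replies are X→Large, Y→Small, Z→Small; Brio's induced payoffs -2, -7, 7; outcome (Small, Z), payoffs (5, 7).
Brio gets 7 moving first and 0 moving second, so Brio prefers to move first.

first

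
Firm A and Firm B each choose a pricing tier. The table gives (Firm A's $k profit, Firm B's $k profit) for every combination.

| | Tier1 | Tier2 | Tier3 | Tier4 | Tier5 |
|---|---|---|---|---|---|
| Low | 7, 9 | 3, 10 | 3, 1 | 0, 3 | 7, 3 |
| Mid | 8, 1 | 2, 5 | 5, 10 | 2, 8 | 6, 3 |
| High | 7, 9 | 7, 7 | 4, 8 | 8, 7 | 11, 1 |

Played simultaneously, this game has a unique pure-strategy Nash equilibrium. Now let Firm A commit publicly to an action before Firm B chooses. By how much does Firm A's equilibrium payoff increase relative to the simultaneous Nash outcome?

Backward induction with Firm A moving first.
- Low: BR = Tier2, leader payoff 3.
- Mid: BR = Tier3, leader payoff 5.
- High: BR = Tier1, leader payoff 7.
Among 3, 5, 7, the best is 7 at High. Subgame-perfect outcome: (High, Tier1) with payoffs (7, 9).
Under simultaneous play:
Firm A's best replies: Tier1→Mid; Tier2→High; Tier3→Mid; Tier4→High; Tier5→High.
Firm B's best replies: Low→Tier2; Mid→Tier3; High→Tier1.
Only (Mid, Tier3) has each player best-responding; Nash payoffs (5, 10).
Firm A's commitment gain: 7 − 5 = 2.

2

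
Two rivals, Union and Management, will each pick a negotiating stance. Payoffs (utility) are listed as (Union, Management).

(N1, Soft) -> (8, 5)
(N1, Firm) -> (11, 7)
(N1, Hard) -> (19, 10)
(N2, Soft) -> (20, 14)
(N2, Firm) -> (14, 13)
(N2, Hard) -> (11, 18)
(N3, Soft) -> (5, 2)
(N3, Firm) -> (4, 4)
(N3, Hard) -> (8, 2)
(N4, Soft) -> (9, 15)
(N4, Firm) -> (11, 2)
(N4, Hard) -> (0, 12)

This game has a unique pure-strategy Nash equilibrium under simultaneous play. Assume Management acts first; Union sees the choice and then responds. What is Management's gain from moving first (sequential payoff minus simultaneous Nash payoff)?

Backward induction with Management moving first.
- Soft: BR = N2, leader payoff 14.
- Firm: BR = N2, leader payoff 13.
- Hard: BR = N1, leader payoff 10.
Maximizing over 14, 13, 10, Management chooses Soft. Subgame-perfect outcome: (N2, Soft) with payoffs (20, 14).
For the simultaneous game, intersect best replies.
Union's best replies: Soft→N2; Firm→N2; Hard→N1.
Management's best replies: N1→Hard; N2→Hard; N3→Firm; N4→Soft.
Only (N1, Hard) has each player best-responding; Nash payoffs (19, 10).
Management's commitment gain: 14 − 10 = 4.

4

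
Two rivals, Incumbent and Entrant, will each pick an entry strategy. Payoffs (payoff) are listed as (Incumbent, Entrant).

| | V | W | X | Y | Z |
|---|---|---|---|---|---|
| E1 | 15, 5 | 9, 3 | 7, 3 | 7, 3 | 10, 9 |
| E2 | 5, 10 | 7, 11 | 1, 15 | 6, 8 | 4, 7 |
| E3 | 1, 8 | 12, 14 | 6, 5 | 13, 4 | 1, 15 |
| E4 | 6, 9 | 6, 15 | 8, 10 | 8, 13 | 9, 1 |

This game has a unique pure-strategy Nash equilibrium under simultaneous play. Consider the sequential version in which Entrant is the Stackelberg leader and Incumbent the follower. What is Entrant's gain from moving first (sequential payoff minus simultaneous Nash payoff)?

Backward induction with Entrant moving first.
- V → Incumbent plays E1 (best of 15, 5, 1, 6); Entrant gets 5.
- W → Incumbent plays E3 (best of 9, 7, 12, 6); Entrant gets 14.
- X → Incumbent plays E4 (best of 7, 1, 6, 8); Entrant gets 10.
- Y → Incumbent plays E3 (best of 7, 6, 13, 8); Entrant gets 4.
- Z → Incumbent plays E1 (best of 10, 4, 1, 9); Entrant gets 9.
Entrant's induced payoffs are 5, 14, 10, 4, 9, so Entrant commits to W. Subgame-perfect outcome: (E3, W) with payoffs (12, 14).
Under simultaneous play:
Incumbent's best replies: V→E1; W→E3; X→E4; Y→E3; Z→E1.
Entrant's best replies: E1→Z; E2→X; E3→Z; E4→W.
The unique mutual best reply is (E1, Z), giving (10, 9).
Entrant's commitment gain: 14 − 9 = 5.

5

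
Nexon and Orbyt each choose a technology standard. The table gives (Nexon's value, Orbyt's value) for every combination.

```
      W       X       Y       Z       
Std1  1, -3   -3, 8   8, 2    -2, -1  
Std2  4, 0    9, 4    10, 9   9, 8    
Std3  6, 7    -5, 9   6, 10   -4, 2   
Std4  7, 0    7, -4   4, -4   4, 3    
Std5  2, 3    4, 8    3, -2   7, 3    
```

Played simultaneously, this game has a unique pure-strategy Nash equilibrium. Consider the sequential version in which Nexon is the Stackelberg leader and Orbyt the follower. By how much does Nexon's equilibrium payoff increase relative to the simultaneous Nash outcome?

Orbyt best-responds to each possible Nexon move:
- Std1 → Orbyt plays X (best of -3, 8, 2, -1); Nexon gets -3.
- Std2 → Orbyt plays Y (best of 0, 4, 9, 8); Nexon gets 10.
- Std3 → Orbyt plays Y (best of 7, 9, 10, 2); Nexon gets 6.
- Std4 → Orbyt plays Z (best of 0, -4, -4, 3); Nexon gets 4.
- Std5 → Orbyt plays X (best of 3, 8, -2, 3); Nexon gets 4.
Maximizing over -3, 10, 6, 4, 4, Nexon chooses Std2. Subgame-perfect outcome: (Std2, Y) with payoffs (10, 9).
Now find the simultaneous Nash equilibrium.
Nexon's best replies: W→Std4; X→Std2; Y→Std2; Z→Std2.
Orbyt's best replies: Std1→X; Std2→Y; Std3→Y; Std4→Z; Std5→X.
Only (Std2, Y) has each player best-responding; Nash payoffs (10, 9).
Nexon's commitment gain: 10 − 10 = 0.

0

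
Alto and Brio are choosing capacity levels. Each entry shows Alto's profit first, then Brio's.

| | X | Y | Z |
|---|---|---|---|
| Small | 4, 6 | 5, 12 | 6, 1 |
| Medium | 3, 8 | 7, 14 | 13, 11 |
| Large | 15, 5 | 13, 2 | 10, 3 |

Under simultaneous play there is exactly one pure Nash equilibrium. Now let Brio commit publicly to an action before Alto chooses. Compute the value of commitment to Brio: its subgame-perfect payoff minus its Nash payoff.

6

Backward induction with Brio moving first.
- X: BR = Large, leader payoff 5.
- Y: BR = Large, leader payoff 2.
- Z: BR = Medium, leader payoff 11.
Among 5, 2, 11, the best is 11 at Z. Subgame-perfect outcome: (Medium, Z) with payoffs (13, 11).
Now find the simultaneous Nash equilibrium.
Alto's best replies: X→Large; Y→Large; Z→Medium.
Brio's best replies: Small→Y; Medium→Y; Large→X.
Only (Large, X) has each player best-responding; Nash payoffs (15, 5).
Brio's commitment gain: 11 − 5 = 6.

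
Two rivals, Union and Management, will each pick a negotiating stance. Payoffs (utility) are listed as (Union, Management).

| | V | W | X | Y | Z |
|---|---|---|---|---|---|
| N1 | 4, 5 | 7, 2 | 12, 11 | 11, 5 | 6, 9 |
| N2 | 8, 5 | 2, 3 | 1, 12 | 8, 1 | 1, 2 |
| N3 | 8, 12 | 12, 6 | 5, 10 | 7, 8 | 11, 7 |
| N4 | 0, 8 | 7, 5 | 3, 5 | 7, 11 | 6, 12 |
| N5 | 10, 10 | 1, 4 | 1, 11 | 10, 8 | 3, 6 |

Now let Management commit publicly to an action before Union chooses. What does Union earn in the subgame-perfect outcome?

12

Work backward from Union's decision.
- V: Union compares 4, 8, 8, 0, 10 and picks N5; Management would get 10.
- W: Union compares 7, 2, 12, 7, 1 and picks N3; Management would get 6.
- X: Union compares 12, 1, 5, 3, 1 and picks N1; Management would get 11.
- Y: Union compares 11, 8, 7, 7, 10 and picks N1; Management would get 5.
- Z: Union compares 6, 1, 11, 6, 3 and picks N3; Management would get 7.
Among 10, 6, 11, 5, 7, the best is 11 at X. Subgame-perfect outcome: (N1, X) with payoffs (12, 11).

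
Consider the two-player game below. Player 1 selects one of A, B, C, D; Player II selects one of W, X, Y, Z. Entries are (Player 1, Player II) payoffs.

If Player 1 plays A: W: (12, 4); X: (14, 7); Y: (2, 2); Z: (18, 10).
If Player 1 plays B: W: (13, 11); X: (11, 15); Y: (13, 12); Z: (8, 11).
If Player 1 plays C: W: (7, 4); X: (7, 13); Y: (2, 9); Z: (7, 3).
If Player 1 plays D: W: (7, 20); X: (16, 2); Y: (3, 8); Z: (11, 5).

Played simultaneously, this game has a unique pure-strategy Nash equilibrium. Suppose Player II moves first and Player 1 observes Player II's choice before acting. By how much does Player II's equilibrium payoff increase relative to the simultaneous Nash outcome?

2

Player 1 best-responds to each possible Player II move:
- W → Player 1 plays B (best of 12, 13, 7, 7); Player II gets 11.
- X → Player 1 plays D (best of 14, 11, 7, 16); Player II gets 2.
- Y → Player 1 plays B (best of 2, 13, 2, 3); Player II gets 12.
- Z → Player 1 plays A (best of 18, 8, 7, 11); Player II gets 10.
Maximizing over 11, 2, 12, 10, Player II chooses Y. Subgame-perfect outcome: (B, Y) with payoffs (13, 12).
Under simultaneous play:
Player 1's best replies: W→B; X→D; Y→B; Z→A.
Player II's best replies: A→Z; B→X; C→X; D→W.
Only (A, Z) has each player best-responding; Nash payoffs (18, 10).
Player II's commitment gain: 12 − 10 = 2.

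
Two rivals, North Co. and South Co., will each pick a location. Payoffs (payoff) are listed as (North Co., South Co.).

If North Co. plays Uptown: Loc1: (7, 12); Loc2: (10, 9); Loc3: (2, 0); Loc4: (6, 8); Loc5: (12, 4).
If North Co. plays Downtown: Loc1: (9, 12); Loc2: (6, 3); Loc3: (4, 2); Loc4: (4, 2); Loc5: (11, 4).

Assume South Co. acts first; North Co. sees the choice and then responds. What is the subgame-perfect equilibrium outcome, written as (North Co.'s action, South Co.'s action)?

Solve by backward induction (South Co. leads).
- Loc1 → North Co. plays Downtown (best of 7, 9); South Co. gets 12.
- Loc2 → North Co. plays Uptown (best of 10, 6); South Co. gets 9.
- Loc3 → North Co. plays Downtown (best of 2, 4); South Co. gets 2.
- Loc4 → North Co. plays Uptown (best of 6, 4); South Co. gets 8.
- Loc5 → North Co. plays Uptown (best of 12, 11); South Co. gets 4.
Among 12, 9, 2, 8, 4, the best is 12 at Loc1. Subgame-perfect outcome: (Downtown, Loc1) with payoffs (9, 12).

(Downtown, Loc1)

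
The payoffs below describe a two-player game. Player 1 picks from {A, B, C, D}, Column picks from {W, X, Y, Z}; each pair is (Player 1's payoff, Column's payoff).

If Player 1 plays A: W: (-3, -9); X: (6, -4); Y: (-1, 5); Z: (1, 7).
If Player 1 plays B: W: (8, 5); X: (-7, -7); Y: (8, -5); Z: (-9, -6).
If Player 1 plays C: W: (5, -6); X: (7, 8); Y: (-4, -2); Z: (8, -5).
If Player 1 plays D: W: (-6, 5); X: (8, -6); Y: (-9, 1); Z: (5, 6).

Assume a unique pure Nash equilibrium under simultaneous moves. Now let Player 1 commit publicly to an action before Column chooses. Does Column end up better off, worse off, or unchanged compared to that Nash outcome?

Solve by backward induction (Player 1 leads).
- A: BR = Z, leader payoff 1.
- B: BR = W, leader payoff 8.
- C: BR = X, leader payoff 7.
- D: BR = Z, leader payoff 5.
Player 1's induced payoffs are 1, 8, 7, 5, so Player 1 commits to B. Subgame-perfect outcome: (B, W) with payoffs (8, 5).
Under simultaneous play:
Player 1's best replies: W→B; X→D; Y→B; Z→C.
Column's best replies: A→Z; B→W; C→X; D→Z.
Only (B, W) has each player best-responding; Nash payoffs (8, 5).
Column earns 5 sequentially versus 5 at the Nash outcome: unchanged.

unchanged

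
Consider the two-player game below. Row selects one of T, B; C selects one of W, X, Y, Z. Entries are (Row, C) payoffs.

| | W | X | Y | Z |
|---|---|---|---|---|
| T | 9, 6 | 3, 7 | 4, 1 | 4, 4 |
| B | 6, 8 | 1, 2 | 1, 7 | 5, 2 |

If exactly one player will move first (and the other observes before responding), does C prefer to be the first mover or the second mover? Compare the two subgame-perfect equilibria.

If Row leads: C's best replies are T→X, B→W; Row's induced payoffs 3, 6; outcome (B, W), payoffs (6, 8).
If C leads: Row's best replies are W→T, X→T, Y→T, Z→B; C's induced payoffs 6, 7, 1, 2; outcome (T, X), payoffs (3, 7).
C gets 7 moving first and 8 moving second, so C prefers to move second.

second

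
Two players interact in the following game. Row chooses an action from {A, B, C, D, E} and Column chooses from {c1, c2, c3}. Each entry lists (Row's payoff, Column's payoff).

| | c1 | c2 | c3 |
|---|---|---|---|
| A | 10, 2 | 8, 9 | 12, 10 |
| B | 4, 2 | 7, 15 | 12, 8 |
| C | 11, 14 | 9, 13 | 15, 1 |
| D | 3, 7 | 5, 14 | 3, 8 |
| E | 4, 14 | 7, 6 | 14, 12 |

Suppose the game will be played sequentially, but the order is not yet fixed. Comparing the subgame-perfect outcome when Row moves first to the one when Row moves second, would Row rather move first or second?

If Row leads: Column's best replies are A→c3, B→c2, C→c1, D→c2, E→c1; Row's induced payoffs 12, 7, 11, 5, 4; outcome (A, c3), payoffs (12, 10).
If Column leads: Row's best replies are c1→C, c2→C, c3→C; Column's induced payoffs 14, 13, 1; outcome (C, c1), payoffs (11, 14).
Row gets 12 moving first and 11 moving second, so Row prefers to move first.

first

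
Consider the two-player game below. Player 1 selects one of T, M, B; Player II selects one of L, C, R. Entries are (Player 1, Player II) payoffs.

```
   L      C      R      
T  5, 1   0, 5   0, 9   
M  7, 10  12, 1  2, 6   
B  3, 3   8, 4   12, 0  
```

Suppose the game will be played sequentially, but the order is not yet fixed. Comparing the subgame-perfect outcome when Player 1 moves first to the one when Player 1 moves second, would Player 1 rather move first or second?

first

If Player 1 leads: Player II's best replies are T→R, M→L, B→C; Player 1's induced payoffs 0, 7, 8; outcome (B, C), payoffs (8, 4).
If Player II leads: Player 1's best replies are L→M, C→M, R→B; Player II's induced payoffs 10, 1, 0; outcome (M, L), payoffs (7, 10).
Player 1 gets 8 moving first and 7 moving second, so Player 1 prefers to move first.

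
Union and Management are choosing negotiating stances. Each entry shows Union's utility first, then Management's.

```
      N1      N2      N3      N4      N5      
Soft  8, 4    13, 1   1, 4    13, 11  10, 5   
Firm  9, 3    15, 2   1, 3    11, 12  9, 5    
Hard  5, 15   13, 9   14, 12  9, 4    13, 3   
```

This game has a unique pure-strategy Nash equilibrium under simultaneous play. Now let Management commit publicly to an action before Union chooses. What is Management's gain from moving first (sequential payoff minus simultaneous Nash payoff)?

Union best-responds to each possible Management move:
- N1 → Union plays Firm (best of 8, 9, 5); Management gets 3.
- N2 → Union plays Firm (best of 13, 15, 13); Management gets 2.
- N3 → Union plays Hard (best of 1, 1, 14); Management gets 12.
- N4 → Union plays Soft (best of 13, 11, 9); Management gets 11.
- N5 → Union plays Hard (best of 10, 9, 13); Management gets 3.
Management's induced payoffs are 3, 2, 12, 11, 3, so Management commits to N3. Subgame-perfect outcome: (Hard, N3) with payoffs (14, 12).
Now find the simultaneous Nash equilibrium.
Union's best replies: N1→Firm; N2→Firm; N3→Hard; N4→Soft; N5→Hard.
Management's best replies: Soft→N4; Firm→N4; Hard→N1.
Only (Soft, N4) has each player best-responding; Nash payoffs (13, 11).
Management's commitment gain: 12 − 11 = 1.

1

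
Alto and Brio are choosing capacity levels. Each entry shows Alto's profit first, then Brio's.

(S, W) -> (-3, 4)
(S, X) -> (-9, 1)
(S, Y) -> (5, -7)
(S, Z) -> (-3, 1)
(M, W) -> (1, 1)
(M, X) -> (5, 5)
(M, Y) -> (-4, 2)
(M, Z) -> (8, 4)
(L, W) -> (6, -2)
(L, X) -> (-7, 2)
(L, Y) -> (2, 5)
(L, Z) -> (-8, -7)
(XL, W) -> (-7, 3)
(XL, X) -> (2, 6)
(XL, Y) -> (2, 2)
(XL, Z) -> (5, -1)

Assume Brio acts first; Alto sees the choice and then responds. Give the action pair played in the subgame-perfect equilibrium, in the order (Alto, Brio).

Backward induction with Brio moving first.
- W → Alto plays L (best of -3, 1, 6, -7); Brio gets -2.
- X → Alto plays M (best of -9, 5, -7, 2); Brio gets 5.
- Y → Alto plays S (best of 5, -4, 2, 2); Brio gets -7.
- Z → Alto plays M (best of -3, 8, -8, 5); Brio gets 4.
Maximizing over -2, 5, -7, 4, Brio chooses X. Subgame-perfect outcome: (M, X) with payoffs (5, 5).

(M, X)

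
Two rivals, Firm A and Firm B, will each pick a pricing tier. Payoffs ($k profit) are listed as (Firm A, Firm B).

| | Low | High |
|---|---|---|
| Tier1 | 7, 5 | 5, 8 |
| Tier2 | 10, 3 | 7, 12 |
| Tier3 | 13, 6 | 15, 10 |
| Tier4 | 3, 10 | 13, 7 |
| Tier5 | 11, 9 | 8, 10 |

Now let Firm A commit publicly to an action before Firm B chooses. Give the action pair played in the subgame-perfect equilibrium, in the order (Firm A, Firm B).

(Tier3, High)

Backward induction with Firm A moving first.
- Tier1: BR = High, leader payoff 5.
- Tier2: BR = High, leader payoff 7.
- Tier3: BR = High, leader payoff 15.
- Tier4: BR = Low, leader payoff 3.
- Tier5: BR = High, leader payoff 8.
Firm A's induced payoffs are 5, 7, 15, 3, 8, so Firm A commits to Tier3. Subgame-perfect outcome: (Tier3, High) with payoffs (15, 10).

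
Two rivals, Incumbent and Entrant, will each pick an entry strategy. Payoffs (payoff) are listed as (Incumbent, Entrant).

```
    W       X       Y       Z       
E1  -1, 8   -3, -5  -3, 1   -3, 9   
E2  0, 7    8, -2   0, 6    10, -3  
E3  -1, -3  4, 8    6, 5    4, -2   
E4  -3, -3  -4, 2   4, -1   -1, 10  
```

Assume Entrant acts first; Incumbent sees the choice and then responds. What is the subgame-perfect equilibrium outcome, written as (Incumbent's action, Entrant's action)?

(E2, W)

Backward induction with Entrant moving first.
- W → Incumbent plays E2 (best of -1, 0, -1, -3); Entrant gets 7.
- X → Incumbent plays E2 (best of -3, 8, 4, -4); Entrant gets -2.
- Y → Incumbent plays E3 (best of -3, 0, 6, 4); Entrant gets 5.
- Z → Incumbent plays E2 (best of -3, 10, 4, -1); Entrant gets -3.
Entrant's induced payoffs are 7, -2, 5, -3, so Entrant commits to W. Subgame-perfect outcome: (E2, W) with payoffs (0, 7).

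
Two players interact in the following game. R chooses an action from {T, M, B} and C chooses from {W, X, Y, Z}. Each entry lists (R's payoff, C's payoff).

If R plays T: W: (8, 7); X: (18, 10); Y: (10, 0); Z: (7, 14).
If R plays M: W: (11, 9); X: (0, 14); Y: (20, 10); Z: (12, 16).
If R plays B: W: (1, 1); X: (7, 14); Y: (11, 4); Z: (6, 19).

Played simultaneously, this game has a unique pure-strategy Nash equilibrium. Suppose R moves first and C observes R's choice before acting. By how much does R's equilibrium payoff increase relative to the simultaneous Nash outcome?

0

Work backward from C's decision.
- T → C plays Z (best of 7, 10, 0, 14); R gets 7.
- M → C plays Z (best of 9, 14, 10, 16); R gets 12.
- B → C plays Z (best of 1, 14, 4, 19); R gets 6.
Maximizing over 7, 12, 6, R chooses M. Subgame-perfect outcome: (M, Z) with payoffs (12, 16).
For the simultaneous game, intersect best replies.
R's best replies: W→M; X→T; Y→M; Z→M.
C's best replies: T→Z; M→Z; B→Z.
The unique mutual best reply is (M, Z), giving (12, 16).
R's commitment gain: 12 − 12 = 0.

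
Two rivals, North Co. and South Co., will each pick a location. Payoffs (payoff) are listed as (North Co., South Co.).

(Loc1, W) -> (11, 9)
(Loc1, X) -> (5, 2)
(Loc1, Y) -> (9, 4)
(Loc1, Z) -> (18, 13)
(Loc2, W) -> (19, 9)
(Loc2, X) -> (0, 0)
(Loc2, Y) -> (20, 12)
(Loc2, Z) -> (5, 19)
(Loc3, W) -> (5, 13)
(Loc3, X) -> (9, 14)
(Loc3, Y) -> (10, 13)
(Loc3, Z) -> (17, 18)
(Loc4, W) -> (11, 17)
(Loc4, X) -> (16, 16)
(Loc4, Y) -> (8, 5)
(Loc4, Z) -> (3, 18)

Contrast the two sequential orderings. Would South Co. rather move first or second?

If North Co. leads: South Co.'s best replies are Loc1→Z, Loc2→Z, Loc3→Z, Loc4→Z; North Co.'s induced payoffs 18, 5, 17, 3; outcome (Loc1, Z), payoffs (18, 13).
If South Co. leads: North Co.'s best replies are W→Loc2, X→Loc4, Y→Loc2, Z→Loc1; South Co.'s induced payoffs 9, 16, 12, 13; outcome (Loc4, X), payoffs (16, 16).
South Co. gets 16 moving first and 13 moving second, so South Co. prefers to move first.

first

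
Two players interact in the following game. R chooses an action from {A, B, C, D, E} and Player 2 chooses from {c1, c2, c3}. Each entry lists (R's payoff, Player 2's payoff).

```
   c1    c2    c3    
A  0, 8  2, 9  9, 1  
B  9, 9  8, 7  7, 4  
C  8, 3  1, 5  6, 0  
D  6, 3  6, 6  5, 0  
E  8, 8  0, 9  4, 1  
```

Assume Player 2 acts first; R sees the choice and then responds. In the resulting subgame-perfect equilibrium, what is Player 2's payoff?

Work backward from R's decision.
- c1: R compares 0, 9, 8, 6, 8 and picks B; Player 2 would get 9.
- c2: R compares 2, 8, 1, 6, 0 and picks B; Player 2 would get 7.
- c3: R compares 9, 7, 6, 5, 4 and picks A; Player 2 would get 1.
Maximizing over 9, 7, 1, Player 2 chooses c1. Subgame-perfect outcome: (B, c1) with payoffs (9, 9).

9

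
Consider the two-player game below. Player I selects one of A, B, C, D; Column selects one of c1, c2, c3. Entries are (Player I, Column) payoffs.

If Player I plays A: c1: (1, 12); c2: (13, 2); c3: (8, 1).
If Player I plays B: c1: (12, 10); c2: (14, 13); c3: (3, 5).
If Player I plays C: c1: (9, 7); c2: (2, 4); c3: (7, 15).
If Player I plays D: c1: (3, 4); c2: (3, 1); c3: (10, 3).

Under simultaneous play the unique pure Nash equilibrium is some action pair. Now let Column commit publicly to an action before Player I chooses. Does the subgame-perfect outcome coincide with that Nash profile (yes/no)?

yes

Backward induction with Column moving first.
- c1: Player I compares 1, 12, 9, 3 and picks B; Column would get 10.
- c2: Player I compares 13, 14, 2, 3 and picks B; Column would get 13.
- c3: Player I compares 8, 3, 7, 10 and picks D; Column would get 3.
Among 10, 13, 3, the best is 13 at c2. Subgame-perfect outcome: (B, c2) with payoffs (14, 13).
Under simultaneous play:
Player I's best replies: c1→B; c2→B; c3→D.
Column's best replies: A→c1; B→c2; C→c3; D→c1.
The unique mutual best reply is (B, c2), giving (14, 13).
Sequential outcome (B, c2) coincides with the Nash profile (B, c2).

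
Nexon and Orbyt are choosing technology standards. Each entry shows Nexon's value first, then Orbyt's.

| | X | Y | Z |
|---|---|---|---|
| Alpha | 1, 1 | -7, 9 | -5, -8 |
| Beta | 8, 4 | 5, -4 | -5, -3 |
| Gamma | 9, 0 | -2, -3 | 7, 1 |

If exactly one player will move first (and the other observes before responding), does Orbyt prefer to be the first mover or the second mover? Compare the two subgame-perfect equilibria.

second

If Nexon leads: Orbyt's best replies are Alpha→Y, Beta→X, Gamma→Z; Nexon's induced payoffs -7, 8, 7; outcome (Beta, X), payoffs (8, 4).
If Orbyt leads: Nexon's best replies are X→Gamma, Y→Beta, Z→Gamma; Orbyt's induced payoffs 0, -4, 1; outcome (Gamma, Z), payoffs (7, 1).
Orbyt gets 1 moving first and 4 moving second, so Orbyt prefers to move second.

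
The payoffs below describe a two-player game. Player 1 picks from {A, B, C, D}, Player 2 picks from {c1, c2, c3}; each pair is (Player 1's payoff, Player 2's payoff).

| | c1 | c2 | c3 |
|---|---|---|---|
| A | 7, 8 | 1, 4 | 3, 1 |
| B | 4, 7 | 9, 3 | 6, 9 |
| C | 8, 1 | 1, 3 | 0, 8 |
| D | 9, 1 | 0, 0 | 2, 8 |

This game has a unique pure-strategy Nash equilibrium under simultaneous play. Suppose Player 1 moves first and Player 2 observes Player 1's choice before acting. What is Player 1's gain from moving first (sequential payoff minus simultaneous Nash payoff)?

1

Solve by backward induction (Player 1 leads).
- A: BR = c1, leader payoff 7.
- B: BR = c3, leader payoff 6.
- C: BR = c3, leader payoff 0.
- D: BR = c3, leader payoff 2.
Among 7, 6, 0, 2, the best is 7 at A. Subgame-perfect outcome: (A, c1) with payoffs (7, 8).
Under simultaneous play:
Player 1's best replies: c1→D; c2→B; c3→B.
Player 2's best replies: A→c1; B→c3; C→c3; D→c3.
Only (B, c3) has each player best-responding; Nash payoffs (6, 9).
Player 1's commitment gain: 7 − 6 = 1.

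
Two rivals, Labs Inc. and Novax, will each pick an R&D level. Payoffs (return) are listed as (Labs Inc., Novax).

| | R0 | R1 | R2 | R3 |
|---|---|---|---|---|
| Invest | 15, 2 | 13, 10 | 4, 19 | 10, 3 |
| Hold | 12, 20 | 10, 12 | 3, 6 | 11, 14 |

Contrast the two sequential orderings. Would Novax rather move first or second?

second

If Labs Inc. leads: Novax's best replies are Invest→R2, Hold→R0; Labs Inc.'s induced payoffs 4, 12; outcome (Hold, R0), payoffs (12, 20).
If Novax leads: Labs Inc.'s best replies are R0→Invest, R1→Invest, R2→Invest, R3→Hold; Novax's induced payoffs 2, 10, 19, 14; outcome (Invest, R2), payoffs (4, 19).
Novax gets 19 moving first and 20 moving second, so Novax prefers to move second.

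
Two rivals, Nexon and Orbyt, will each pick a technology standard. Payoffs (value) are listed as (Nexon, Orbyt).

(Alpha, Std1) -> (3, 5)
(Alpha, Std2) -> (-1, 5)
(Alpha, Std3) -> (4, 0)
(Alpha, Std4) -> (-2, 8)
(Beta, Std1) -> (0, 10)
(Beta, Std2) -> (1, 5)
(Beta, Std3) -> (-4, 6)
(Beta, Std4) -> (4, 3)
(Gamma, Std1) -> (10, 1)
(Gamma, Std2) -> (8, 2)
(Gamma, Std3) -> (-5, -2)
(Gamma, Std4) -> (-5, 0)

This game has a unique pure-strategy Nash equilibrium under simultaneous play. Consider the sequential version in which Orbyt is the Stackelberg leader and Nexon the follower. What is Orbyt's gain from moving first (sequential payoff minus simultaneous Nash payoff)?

1

Solve by backward induction (Orbyt leads).
- Std1 → Nexon plays Gamma (best of 3, 0, 10); Orbyt gets 1.
- Std2 → Nexon plays Gamma (best of -1, 1, 8); Orbyt gets 2.
- Std3 → Nexon plays Alpha (best of 4, -4, -5); Orbyt gets 0.
- Std4 → Nexon plays Beta (best of -2, 4, -5); Orbyt gets 3.
Among 1, 2, 0, 3, the best is 3 at Std4. Subgame-perfect outcome: (Beta, Std4) with payoffs (4, 3).
Now find the simultaneous Nash equilibrium.
Nexon's best replies: Std1→Gamma; Std2→Gamma; Std3→Alpha; Std4→Beta.
Orbyt's best replies: Alpha→Std4; Beta→Std1; Gamma→Std2.
The unique mutual best reply is (Gamma, Std2), giving (8, 2).
Orbyt's commitment gain: 3 − 2 = 1.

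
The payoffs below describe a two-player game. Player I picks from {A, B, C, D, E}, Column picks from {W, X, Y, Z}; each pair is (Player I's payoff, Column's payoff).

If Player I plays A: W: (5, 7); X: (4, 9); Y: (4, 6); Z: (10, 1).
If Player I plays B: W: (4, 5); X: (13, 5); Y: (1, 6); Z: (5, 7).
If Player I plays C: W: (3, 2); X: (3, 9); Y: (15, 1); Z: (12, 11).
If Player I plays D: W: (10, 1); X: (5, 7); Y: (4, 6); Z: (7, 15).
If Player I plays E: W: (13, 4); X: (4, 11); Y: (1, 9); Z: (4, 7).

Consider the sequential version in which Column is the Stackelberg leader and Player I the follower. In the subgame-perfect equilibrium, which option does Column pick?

Player I best-responds to each possible Column move:
- W → Player I plays E (best of 5, 4, 3, 10, 13); Column gets 4.
- X → Player I plays B (best of 4, 13, 3, 5, 4); Column gets 5.
- Y → Player I plays C (best of 4, 1, 15, 4, 1); Column gets 1.
- Z → Player I plays C (best of 10, 5, 12, 7, 4); Column gets 11.
Among 4, 5, 1, 11, the best is 11 at Z. Subgame-perfect outcome: (C, Z) with payoffs (12, 11).

Z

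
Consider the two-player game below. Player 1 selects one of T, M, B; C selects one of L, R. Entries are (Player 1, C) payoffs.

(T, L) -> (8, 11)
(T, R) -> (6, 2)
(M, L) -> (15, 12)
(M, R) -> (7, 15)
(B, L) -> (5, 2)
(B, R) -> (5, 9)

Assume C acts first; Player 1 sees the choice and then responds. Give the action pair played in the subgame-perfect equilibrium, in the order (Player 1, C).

(M, R)

Backward induction with C moving first.
- L → Player 1 plays M (best of 8, 15, 5); C gets 12.
- R → Player 1 plays M (best of 6, 7, 5); C gets 15.
Maximizing over 12, 15, C chooses R. Subgame-perfect outcome: (M, R) with payoffs (7, 15).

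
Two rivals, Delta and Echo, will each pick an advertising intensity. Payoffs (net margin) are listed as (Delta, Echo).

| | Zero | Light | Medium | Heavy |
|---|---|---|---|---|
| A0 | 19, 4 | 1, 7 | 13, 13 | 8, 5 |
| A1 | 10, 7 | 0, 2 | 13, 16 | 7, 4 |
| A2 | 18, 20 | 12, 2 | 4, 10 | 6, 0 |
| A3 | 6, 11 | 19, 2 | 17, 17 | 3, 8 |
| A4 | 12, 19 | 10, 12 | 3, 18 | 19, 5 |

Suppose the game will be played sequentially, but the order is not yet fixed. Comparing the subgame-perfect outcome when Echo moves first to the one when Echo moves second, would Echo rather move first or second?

If Delta leads: Echo's best replies are A0→Medium, A1→Medium, A2→Zero, A3→Medium, A4→Zero; Delta's induced payoffs 13, 13, 18, 17, 12; outcome (A2, Zero), payoffs (18, 20).
If Echo leads: Delta's best replies are Zero→A0, Light→A3, Medium→A3, Heavy→A4; Echo's induced payoffs 4, 2, 17, 5; outcome (A3, Medium), payoffs (17, 17).
Echo gets 17 moving first and 20 moving second, so Echo prefers to move second.

second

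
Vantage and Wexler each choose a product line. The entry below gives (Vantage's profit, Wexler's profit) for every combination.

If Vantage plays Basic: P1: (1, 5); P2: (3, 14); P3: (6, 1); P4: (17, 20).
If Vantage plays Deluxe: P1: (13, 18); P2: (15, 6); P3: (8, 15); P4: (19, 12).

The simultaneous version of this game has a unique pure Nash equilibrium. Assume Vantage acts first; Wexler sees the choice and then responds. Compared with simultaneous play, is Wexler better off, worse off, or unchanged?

better off

Wexler best-responds to each possible Vantage move:
- Basic → Wexler plays P4 (best of 5, 14, 1, 20); Vantage gets 17.
- Deluxe → Wexler plays P1 (best of 18, 6, 15, 12); Vantage gets 13.
Vantage's induced payoffs are 17, 13, so Vantage commits to Basic. Subgame-perfect outcome: (Basic, P4) with payoffs (17, 20).
Under simultaneous play:
Vantage's best replies: P1→Deluxe; P2→Deluxe; P3→Deluxe; P4→Deluxe.
Wexler's best replies: Basic→P4; Deluxe→P1.
Only (Deluxe, P1) has each player best-responding; Nash payoffs (13, 18).
Wexler earns 20 sequentially versus 18 at the Nash outcome: better off.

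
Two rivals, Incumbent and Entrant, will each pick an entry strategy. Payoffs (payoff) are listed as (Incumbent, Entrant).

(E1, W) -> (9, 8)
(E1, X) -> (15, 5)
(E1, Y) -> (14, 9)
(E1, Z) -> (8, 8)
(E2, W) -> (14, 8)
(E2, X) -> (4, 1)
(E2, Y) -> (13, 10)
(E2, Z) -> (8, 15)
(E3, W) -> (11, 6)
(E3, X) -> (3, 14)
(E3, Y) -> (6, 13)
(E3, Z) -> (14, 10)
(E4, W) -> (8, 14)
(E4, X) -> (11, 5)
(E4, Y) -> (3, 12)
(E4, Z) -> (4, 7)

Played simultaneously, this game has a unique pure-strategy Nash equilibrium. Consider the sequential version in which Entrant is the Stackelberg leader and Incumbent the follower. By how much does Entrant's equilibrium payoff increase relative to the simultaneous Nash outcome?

1

Backward induction with Entrant moving first.
- W: Incumbent compares 9, 14, 11, 8 and picks E2; Entrant would get 8.
- X: Incumbent compares 15, 4, 3, 11 and picks E1; Entrant would get 5.
- Y: Incumbent compares 14, 13, 6, 3 and picks E1; Entrant would get 9.
- Z: Incumbent compares 8, 8, 14, 4 and picks E3; Entrant would get 10.
Maximizing over 8, 5, 9, 10, Entrant chooses Z. Subgame-perfect outcome: (E3, Z) with payoffs (14, 10).
For the simultaneous game, intersect best replies.
Incumbent's best replies: W→E2; X→E1; Y→E1; Z→E3.
Entrant's best replies: E1→Y; E2→Z; E3→X; E4→W.
The unique mutual best reply is (E1, Y), giving (14, 9).
Entrant's commitment gain: 10 − 9 = 1.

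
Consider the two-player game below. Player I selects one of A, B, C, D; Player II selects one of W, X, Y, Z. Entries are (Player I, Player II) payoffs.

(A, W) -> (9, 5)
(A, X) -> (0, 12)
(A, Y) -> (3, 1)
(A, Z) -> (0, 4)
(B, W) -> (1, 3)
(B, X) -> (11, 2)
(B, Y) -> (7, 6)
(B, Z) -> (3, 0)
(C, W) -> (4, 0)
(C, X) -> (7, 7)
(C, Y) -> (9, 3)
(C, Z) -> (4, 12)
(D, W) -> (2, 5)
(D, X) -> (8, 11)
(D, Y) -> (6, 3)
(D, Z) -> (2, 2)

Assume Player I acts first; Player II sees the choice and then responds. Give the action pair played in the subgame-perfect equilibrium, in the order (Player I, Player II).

Player II best-responds to each possible Player I move:
- A: Player II compares 5, 12, 1, 4 and picks X; Player I would get 0.
- B: Player II compares 3, 2, 6, 0 and picks Y; Player I would get 7.
- C: Player II compares 0, 7, 3, 12 and picks Z; Player I would get 4.
- D: Player II compares 5, 11, 3, 2 and picks X; Player I would get 8.
Player I's induced payoffs are 0, 7, 4, 8, so Player I commits to D. Subgame-perfect outcome: (D, X) with payoffs (8, 11).

(D, X)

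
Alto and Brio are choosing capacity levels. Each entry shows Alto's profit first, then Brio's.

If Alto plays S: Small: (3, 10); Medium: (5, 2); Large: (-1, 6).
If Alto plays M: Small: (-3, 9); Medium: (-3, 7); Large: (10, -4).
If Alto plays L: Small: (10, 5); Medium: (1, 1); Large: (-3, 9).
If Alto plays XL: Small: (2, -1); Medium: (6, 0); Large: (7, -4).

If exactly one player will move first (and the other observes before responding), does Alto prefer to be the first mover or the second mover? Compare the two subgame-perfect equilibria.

If Alto leads: Brio's best replies are S→Small, M→Small, L→Large, XL→Medium; Alto's induced payoffs 3, -3, -3, 6; outcome (XL, Medium), payoffs (6, 0).
If Brio leads: Alto's best replies are Small→L, Medium→XL, Large→M; Brio's induced payoffs 5, 0, -4; outcome (L, Small), payoffs (10, 5).
Alto gets 6 moving first and 10 moving second, so Alto prefers to move second.

second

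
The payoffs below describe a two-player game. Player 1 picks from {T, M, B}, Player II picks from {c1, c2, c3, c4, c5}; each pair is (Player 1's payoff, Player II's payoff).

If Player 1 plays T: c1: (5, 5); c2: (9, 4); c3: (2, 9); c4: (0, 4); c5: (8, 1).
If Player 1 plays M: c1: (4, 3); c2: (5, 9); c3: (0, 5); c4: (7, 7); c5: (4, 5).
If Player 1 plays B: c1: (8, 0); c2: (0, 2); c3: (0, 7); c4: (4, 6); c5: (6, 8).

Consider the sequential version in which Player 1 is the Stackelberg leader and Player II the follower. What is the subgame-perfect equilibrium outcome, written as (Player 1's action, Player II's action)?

Player II best-responds to each possible Player 1 move:
- T → Player II plays c3 (best of 5, 4, 9, 4, 1); Player 1 gets 2.
- M → Player II plays c2 (best of 3, 9, 5, 7, 5); Player 1 gets 5.
- B → Player II plays c5 (best of 0, 2, 7, 6, 8); Player 1 gets 6.
Among 2, 5, 6, the best is 6 at B. Subgame-perfect outcome: (B, c5) with payoffs (6, 8).

(B, c5)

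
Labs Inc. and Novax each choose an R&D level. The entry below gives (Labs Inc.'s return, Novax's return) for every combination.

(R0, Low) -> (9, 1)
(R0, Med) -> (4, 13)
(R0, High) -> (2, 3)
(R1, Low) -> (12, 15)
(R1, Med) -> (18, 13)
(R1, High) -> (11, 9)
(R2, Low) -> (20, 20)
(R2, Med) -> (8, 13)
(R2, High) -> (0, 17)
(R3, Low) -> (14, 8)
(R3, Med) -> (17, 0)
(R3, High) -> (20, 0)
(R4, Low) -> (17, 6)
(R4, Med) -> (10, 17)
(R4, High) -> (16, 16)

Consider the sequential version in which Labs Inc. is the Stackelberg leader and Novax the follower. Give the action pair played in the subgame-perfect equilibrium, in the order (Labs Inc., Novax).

Backward induction with Labs Inc. moving first.
- R0: BR = Med, leader payoff 4.
- R1: BR = Low, leader payoff 12.
- R2: BR = Low, leader payoff 20.
- R3: BR = Low, leader payoff 14.
- R4: BR = Med, leader payoff 10.
Labs Inc.'s induced payoffs are 4, 12, 20, 14, 10, so Labs Inc. commits to R2. Subgame-perfect outcome: (R2, Low) with payoffs (20, 20).

(R2, Low)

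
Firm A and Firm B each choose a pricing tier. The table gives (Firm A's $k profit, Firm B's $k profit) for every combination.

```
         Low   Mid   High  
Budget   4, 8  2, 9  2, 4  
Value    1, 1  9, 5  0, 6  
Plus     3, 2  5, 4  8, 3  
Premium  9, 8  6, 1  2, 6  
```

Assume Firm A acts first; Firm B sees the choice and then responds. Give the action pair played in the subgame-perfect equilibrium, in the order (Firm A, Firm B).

Solve by backward induction (Firm A leads).
- Budget → Firm B plays Mid (best of 8, 9, 4); Firm A gets 2.
- Value → Firm B plays High (best of 1, 5, 6); Firm A gets 0.
- Plus → Firm B plays Mid (best of 2, 4, 3); Firm A gets 5.
- Premium → Firm B plays Low (best of 8, 1, 6); Firm A gets 9.
Maximizing over 2, 0, 5, 9, Firm A chooses Premium. Subgame-perfect outcome: (Premium, Low) with payoffs (9, 8).

(Premium, Low)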